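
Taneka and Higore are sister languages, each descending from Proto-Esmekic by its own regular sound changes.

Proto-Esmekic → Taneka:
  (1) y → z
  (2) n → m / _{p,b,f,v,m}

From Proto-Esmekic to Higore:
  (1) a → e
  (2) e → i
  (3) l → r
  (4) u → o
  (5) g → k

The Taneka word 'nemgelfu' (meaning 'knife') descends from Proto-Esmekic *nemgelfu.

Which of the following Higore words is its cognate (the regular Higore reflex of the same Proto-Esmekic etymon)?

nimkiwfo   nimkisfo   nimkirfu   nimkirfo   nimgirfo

Higore: *nemgelfu
  nemgelfu (rule 1 does not apply)
  nemgelfu → nimgilfu   [vowel merger]
  nimgilfu → nimgirfu   [unconditioned shift]
  nimgirfu → nimgirfo   [vowel merger]
  nimgirfo → nimkirfo   [unconditioned shift]
  giving Higore nimkirfo.
The other candidates each miss or misapply at least one Higore change.

nimkirfo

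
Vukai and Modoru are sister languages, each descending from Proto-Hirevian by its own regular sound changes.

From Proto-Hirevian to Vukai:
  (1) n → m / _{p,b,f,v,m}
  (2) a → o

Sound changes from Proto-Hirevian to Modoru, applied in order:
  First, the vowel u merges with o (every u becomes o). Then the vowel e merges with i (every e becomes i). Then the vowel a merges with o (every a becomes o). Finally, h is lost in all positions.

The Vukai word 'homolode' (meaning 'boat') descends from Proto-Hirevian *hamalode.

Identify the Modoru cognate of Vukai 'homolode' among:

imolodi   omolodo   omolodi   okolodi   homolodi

omolodi

Modoru: *hamalode
  hamalode (rule 1 does not apply)
  hamalode → hamalodi   [vowel merger]
  hamalodi → homolodi   [vowel merger]
  homolodi → omolodi   [h-loss]
  giving Modoru omolodi.
The other candidates each miss or misapply at least one Modoru change.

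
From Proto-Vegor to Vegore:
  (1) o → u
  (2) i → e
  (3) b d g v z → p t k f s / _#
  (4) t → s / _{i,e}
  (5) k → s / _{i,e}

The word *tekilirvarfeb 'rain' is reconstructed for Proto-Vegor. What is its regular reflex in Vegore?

Vegore: *tekilirvarfeb
  tekilirvarfeb (rule 1 does not apply)
  tekilirvarfeb → tekelervarfeb   [vowel merger]
  tekelervarfeb → tekelervarfep   [final devoicing]
  tekelervarfep → sekelervarfep   [palatalisation]
  sekelervarfep → seselervarfep   [palatalisation]
  giving Vegore seselervarfep.

seselervarfep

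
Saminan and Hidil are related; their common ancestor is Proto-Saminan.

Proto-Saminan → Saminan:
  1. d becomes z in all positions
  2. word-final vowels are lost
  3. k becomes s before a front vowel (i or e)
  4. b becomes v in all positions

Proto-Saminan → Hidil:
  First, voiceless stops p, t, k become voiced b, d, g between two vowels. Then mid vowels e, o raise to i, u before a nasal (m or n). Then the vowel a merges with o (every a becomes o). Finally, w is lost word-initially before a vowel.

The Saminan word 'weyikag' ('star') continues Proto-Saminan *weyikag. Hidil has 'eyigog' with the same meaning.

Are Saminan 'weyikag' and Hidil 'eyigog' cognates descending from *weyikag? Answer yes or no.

Derive the expected Hidil reflex of *weyikag:
Hidil: start from *weyikag.
  rule 1 (intervocalic voicing): weyikag → weyigag
  rule 2: no change — weyigag
  rule 3 (vowel merger): weyigag → weyigog
  rule 4 (glide loss): weyigog → eyigog
  ⇒ Hidil eyigog
Hidil 'eyigog' matches the regular reflex exactly, so the pair is cognate.

yes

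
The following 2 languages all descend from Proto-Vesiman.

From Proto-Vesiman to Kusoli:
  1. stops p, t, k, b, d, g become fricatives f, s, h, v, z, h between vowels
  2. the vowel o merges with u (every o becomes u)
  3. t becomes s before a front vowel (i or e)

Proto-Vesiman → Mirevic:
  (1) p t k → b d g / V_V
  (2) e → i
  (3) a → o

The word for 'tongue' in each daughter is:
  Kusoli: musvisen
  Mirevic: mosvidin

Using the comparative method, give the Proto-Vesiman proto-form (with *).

*mosviten

Position 2: Kusoli has u, Mirevic has o. Taking the neighbouring segments as reconstructed: Kusoli u could go back to *o or *u; Mirevic o could go back to *a or *o — the one source consistent with every daughter is *o.
Position 7: Kusoli has e, Mirevic has i. Kusoli preserves e here (none of its changes turn any other segment into e), so the proto-segment is *e.
Continuing position by position gives *mosviten; check it forward:
Kusoli: *mosviten > mosvisen > musvisen  (by intervocalic lenition, vowel merger)
Mirevic: start from *mosviten.
  rule 1 (intervocalic voicing): mosviten → mosviden
  rule 2 (vowel merger): mosviden → mosvidin
  rule 3: no change — mosvidin
  ⇒ Mirevic mosvidin
Only *mosviten yields all of Kusoli musvisen, Mirevic mosvidin.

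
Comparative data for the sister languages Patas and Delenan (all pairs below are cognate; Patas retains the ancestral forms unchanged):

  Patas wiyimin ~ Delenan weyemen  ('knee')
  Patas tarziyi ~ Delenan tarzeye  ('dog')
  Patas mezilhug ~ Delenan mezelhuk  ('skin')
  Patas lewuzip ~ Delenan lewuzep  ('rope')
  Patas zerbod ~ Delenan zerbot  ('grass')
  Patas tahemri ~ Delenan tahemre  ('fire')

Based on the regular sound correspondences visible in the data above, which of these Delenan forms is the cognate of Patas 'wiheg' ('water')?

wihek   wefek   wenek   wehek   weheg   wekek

wehek

wiyimin ~ weyemen, tarziyi ~ tarzeye — Patas i corresponds to Delenan e after a consonant, before a consonant other than r, m, n, p, b, f, v.
mezilhug ~ mezelhuk — Patas g corresponds to Delenan k word-finally.
Applying these to Patas 'wiheg':
  wiheg → weheg   (i→e after a consonant, before a consonant other than r, m, n, p, b, f, v)
  weheg → wehek   (g→k word-finally)
So the Delenan cognate is 'wehek'.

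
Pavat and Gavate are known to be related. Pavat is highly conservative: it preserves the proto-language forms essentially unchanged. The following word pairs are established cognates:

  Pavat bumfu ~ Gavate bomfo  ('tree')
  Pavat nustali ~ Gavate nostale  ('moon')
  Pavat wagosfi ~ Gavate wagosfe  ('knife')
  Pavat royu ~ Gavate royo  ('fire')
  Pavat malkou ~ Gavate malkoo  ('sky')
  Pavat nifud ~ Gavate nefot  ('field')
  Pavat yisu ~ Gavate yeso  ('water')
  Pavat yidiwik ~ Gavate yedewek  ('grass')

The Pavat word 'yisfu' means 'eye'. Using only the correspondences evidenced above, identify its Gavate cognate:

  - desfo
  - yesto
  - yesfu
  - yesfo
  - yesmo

yisu ~ yeso, yidiwik ~ yedewek — Pavat i corresponds to Gavate e after a consonant, before a consonant other than r, m, n, p, b, f, v.
bumfu ~ bomfo, royu ~ royo — Pavat u corresponds to Gavate o word-finally.
Applying these to Pavat 'yisfu':
  yisfu → yesfu   (i→e after a consonant, before a consonant other than r, m, n, p, b, f, v)
  yesfu → yesfo   (u→o word-finally)
So the Gavate cognate is 'yesfo'.

yesfo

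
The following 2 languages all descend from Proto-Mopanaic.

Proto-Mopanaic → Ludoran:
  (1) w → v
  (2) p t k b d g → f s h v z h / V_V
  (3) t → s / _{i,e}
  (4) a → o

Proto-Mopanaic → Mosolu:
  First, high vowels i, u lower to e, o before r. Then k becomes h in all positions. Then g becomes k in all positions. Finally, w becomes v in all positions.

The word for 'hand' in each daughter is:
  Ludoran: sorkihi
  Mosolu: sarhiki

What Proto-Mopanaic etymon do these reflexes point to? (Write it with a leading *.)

*sarkigi

Position 2: Ludoran has o, Mosolu has a. Mosolu preserves a here (none of its changes turn any other segment into a), so the proto-segment is *a.
Position 6: Ludoran has h, Mosolu has k. In Mosolu, k can only continue *g, so the proto-segment is *g.
Verify the candidate proto-form against each daughter:
Ludoran: *sarkigi
  sarkigi (rule 1 does not apply)
  sarkigi → sarkihi   [intervocalic lenition]
  sarkihi (rule 3 does not apply)
  sarkihi → sorkihi   [vowel merger]
  giving Ludoran sorkihi.
Mosolu: *sarkigi
  sarkigi (rule 1 does not apply)
  sarkigi → sarhigi   [unconditioned shift]
  sarhigi → sarhiki   [unconditioned shift]
  sarhiki (rule 4 does not apply)
  giving Mosolu sarhiki.
No other proto-form is consistent with every reflex, so the reconstruction is *sarkigi.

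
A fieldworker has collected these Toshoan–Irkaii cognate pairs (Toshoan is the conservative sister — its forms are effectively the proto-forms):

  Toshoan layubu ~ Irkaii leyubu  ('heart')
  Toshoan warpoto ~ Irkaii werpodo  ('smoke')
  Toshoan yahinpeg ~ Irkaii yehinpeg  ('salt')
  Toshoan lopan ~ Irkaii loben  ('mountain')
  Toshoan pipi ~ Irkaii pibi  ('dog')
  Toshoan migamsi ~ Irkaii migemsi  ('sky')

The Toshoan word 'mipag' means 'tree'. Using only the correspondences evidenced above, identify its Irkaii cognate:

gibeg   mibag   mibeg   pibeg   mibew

lopan ~ loben — Toshoan p corresponds to Irkaii b between vowels (before a back vowel).
layubu ~ leyubu, yahinpeg ~ yehinpeg — Toshoan a corresponds to Irkaii e after a consonant, before a consonant other than r, m, n, p, b, f, v.
Applying these to Toshoan 'mipag':
  mipag → mibag   (p→b between vowels (before a back vowel))
  mibag → mibeg   (a→e after a consonant, before a consonant other than r, m, n, p, b, f, v)
So the Irkaii cognate is 'mibeg'.

mibeg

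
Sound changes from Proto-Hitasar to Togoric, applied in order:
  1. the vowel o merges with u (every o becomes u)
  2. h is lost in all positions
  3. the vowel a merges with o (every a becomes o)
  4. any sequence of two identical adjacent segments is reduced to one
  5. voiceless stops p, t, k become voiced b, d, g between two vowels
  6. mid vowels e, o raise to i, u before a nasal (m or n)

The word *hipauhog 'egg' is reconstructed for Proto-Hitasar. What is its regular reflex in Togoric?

iboug

Togoric: *hipauhog
  hipauhog → hipauhug   [vowel merger]
  hipauhug → ipauug   [h-loss]
  ipauug → ipouug   [vowel merger]
  ipouug → ipoug   [degemination]
  ipoug → iboug   [intervocalic voicing]
  iboug (rule 6 does not apply)
  giving Togoric iboug.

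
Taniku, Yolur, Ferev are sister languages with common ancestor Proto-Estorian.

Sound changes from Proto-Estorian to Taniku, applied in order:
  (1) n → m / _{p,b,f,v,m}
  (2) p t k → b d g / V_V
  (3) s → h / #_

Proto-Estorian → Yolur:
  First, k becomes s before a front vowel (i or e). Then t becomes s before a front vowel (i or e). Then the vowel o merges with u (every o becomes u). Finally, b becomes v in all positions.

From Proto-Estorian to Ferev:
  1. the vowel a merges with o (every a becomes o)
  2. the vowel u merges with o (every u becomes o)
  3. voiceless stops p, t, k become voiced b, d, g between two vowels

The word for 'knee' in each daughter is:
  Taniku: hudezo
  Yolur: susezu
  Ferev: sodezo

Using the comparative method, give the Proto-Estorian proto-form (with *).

Position 2: Taniku has u, Yolur has u, Ferev has o. Taniku preserves u here (none of its changes turn any other segment into u), so the proto-segment is *u.
Position 6: Taniku has o, Yolur has u, Ferev has o. Taniku preserves o here (none of its changes turn any other segment into o), so the proto-segment is *o.
Position 1: Taniku has h, Yolur has s, Ferev has s. Ferev preserves s here (none of its changes turn any other segment into s), so the proto-segment is *s.
Verify the candidate proto-form against each daughter:
Taniku: *sutezo > sudezo > hudezo  (by intervocalic voicing, debuccalisation)
Yolur: start from *sutezo.
  rule 1: no change — sutezo
  rule 2 (palatalisation): sutezo → susezo
  rule 3 (vowel merger): susezo → susezu
  rule 4: no change — susezu
  ⇒ Yolur susezu
Ferev: *sutezo
  sutezo (rule 1 does not apply)
  sutezo → sotezo   [vowel merger]
  sotezo → sodezo   [intervocalic voicing]
  giving Ferev sodezo.
*sutezo is the unique common source.

*sutezo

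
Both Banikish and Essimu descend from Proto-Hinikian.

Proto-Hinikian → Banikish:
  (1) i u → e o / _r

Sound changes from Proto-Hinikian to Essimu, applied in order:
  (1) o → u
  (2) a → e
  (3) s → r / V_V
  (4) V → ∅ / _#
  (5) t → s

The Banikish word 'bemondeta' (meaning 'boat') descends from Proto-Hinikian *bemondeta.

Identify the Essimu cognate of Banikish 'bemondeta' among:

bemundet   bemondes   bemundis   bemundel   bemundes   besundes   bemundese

bemundes

Essimu: *bemondeta
  bemondeta → bemundeta   [vowel merger]
  bemundeta → bemundete   [vowel merger]
  bemundete (rule 3 does not apply)
  bemundete → bemundet   [apocope]
  bemundet → bemundes   [unconditioned shift]
  giving Essimu bemundes.
Only 'bemundes' matches the regular Essimu development of *bemondeta.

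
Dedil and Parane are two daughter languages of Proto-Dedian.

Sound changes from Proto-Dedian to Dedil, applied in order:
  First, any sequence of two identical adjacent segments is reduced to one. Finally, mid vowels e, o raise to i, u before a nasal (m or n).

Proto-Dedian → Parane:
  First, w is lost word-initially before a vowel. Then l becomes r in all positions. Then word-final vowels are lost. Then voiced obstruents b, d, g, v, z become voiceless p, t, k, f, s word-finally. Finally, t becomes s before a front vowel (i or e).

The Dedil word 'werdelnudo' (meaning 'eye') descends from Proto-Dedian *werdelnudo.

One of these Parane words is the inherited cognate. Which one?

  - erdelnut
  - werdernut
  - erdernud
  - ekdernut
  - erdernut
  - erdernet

Parane: *werdelnudo > erdelnudo > erdernudo > erdernud > erdernut  (by glide loss, unconditioned shift, apocope, final devoicing)

erdernut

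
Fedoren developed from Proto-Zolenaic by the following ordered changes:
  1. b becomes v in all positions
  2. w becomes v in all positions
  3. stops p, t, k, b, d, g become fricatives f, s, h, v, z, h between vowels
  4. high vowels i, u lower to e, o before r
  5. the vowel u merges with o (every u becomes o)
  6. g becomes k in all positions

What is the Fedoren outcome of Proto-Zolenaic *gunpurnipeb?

konpornifev

Fedoren: *gunpurnipeb > gunpurnipev > gunpurnifev > gunpornifev > gonpornifev > konpornifev  (by unconditioned shift, intervocalic lenition, pre-rhotic lowering, vowel merger, unconditioned shift)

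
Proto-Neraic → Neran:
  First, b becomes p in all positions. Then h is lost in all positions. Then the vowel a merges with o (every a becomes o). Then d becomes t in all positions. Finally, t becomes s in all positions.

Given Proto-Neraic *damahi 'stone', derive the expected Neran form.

Neran: start from *damahi.
  rule 1: no change — damahi
  rule 2 (h-loss): damahi → damai
  rule 3 (vowel merger): damai → domoi
  rule 4 (unconditioned shift): domoi → tomoi
  rule 5 (unconditioned shift): tomoi → somoi
  ⇒ Neran somoi

somoi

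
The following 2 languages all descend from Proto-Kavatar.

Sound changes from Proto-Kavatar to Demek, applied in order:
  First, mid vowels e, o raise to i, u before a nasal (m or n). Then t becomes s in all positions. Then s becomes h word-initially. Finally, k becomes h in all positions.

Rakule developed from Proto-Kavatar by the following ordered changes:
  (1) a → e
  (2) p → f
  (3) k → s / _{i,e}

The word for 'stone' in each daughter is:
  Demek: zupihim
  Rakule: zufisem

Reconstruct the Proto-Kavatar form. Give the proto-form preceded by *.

*zupikem

Position 6: Demek has i, Rakule has e. Taking the neighbouring segments as reconstructed: Demek i could go back to *e or *i; Rakule e could go back to *a or *e — the one source consistent with every daughter is *e.
Position 5: Demek has h, Rakule has s. Taking the neighbouring segments as reconstructed: Demek h could go back to *k or *h; Rakule s could go back to *k or *s — the one source consistent with every daughter is *k.
Verify the candidate proto-form against each daughter:
Demek: *zupikem
  zupikem → zupikim   [pre-nasal raising]
  zupikim (rule 2 does not apply)
  zupikim (rule 3 does not apply)
  zupikim → zupihim   [unconditioned shift]
  giving Demek zupihim.
Rakule: *zupikem
  zupikem (rule 1 does not apply)
  zupikem → zufikem   [unconditioned shift]
  zufikem → zufisem   [palatalisation]
  giving Rakule zufisem.
*zupikem is the unique common source.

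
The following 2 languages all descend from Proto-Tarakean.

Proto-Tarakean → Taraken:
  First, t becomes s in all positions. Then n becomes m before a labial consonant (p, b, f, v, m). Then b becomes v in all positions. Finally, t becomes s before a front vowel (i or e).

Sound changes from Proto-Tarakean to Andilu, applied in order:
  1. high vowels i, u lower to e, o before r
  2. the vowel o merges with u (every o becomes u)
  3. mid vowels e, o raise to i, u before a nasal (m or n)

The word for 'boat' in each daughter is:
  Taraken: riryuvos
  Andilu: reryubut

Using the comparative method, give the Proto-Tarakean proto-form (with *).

*riryubot

Position 6: Taraken has v, Andilu has b. Andilu preserves b here (none of its changes turn any other segment into b), so the proto-segment is *b.
Position 7: Taraken has o, Andilu has u. Taraken preserves o here (none of its changes turn any other segment into o), so the proto-segment is *o.
Position 2: Taraken has i, Andilu has e. Taraken preserves i here (none of its changes turn any other segment into i), so the proto-segment is *i.
Verify the candidate proto-form against each daughter:
Taraken: *riryubot
  riryubot → riryubos   [unconditioned shift]
  riryubos (rule 2 does not apply)
  riryubos → riryuvos   [unconditioned shift]
  riryuvos (rule 4 does not apply)
  giving Taraken riryuvos.
Andilu: start from *riryubot.
  rule 1 (pre-rhotic lowering): riryubot → reryubot
  rule 2 (vowel merger): reryubot → reryubut
  rule 3: no change — reryubut
  ⇒ Andilu reryubut
No other proto-form is consistent with every reflex, so the reconstruction is *riryubot.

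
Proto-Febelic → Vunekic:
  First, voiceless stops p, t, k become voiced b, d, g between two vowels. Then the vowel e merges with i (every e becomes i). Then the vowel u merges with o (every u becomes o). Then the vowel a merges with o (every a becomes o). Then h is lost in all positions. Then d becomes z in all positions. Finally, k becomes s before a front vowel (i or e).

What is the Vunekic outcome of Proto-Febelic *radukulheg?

Vunekic: *radukulheg
  radukulheg → radugulheg   [intervocalic voicing]
  radugulheg → radugulhig   [vowel merger]
  radugulhig → radogolhig   [vowel merger]
  radogolhig → rodogolhig   [vowel merger]
  rodogolhig → rodogolig   [h-loss]
  rodogolig → rozogolig   [unconditioned shift]
  rozogolig (rule 7 does not apply)
  giving Vunekic rozogolig.

rozogolig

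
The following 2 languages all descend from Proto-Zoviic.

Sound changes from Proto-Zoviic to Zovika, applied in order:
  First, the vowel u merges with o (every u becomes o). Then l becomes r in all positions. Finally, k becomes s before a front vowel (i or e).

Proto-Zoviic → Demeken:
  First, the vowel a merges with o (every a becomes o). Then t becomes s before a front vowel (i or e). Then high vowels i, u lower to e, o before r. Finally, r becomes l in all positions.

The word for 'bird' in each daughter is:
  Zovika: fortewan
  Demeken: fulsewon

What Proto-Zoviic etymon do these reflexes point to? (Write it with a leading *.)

Position 2: Zovika has o, Demeken has u. Demeken preserves u here (none of its changes turn any other segment into u), so the proto-segment is *u.
Position 3: Zovika has r, Demeken has l. Taking the neighbouring segments as reconstructed: Zovika r could go back to *l or *r; Demeken l can only go back to *l — the one source consistent with every daughter is *l.
Verify the candidate proto-form against each daughter:
Zovika: start from *fultewan.
  rule 1 (vowel merger): fultewan → foltewan
  rule 2 (unconditioned shift): foltewan → fortewan
  rule 3: no change — fortewan
  ⇒ Zovika fortewan
Demeken: start from *fultewan.
  rule 1 (vowel merger): fultewan → fultewon
  rule 2 (palatalisation): fultewon → fulsewon
  rule 3: no change — fulsewon
  rule 4: no change — fulsewon
  ⇒ Demeken fulsewon
*fultewan is the unique common source.

*fultewan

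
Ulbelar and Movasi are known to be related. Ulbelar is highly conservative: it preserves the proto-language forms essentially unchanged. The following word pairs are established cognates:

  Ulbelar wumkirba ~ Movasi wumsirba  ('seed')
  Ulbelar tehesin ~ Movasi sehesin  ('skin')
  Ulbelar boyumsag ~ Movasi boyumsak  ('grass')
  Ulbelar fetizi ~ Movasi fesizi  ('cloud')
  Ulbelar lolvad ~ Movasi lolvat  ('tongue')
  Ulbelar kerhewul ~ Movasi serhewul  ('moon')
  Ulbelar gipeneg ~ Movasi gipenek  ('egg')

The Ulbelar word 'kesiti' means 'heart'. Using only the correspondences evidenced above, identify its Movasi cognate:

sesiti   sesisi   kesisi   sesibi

sesisi

kerhewul ~ serhewul — Ulbelar k corresponds to Movasi s word-initially before a front vowel.
fetizi ~ fesizi — Ulbelar t corresponds to Movasi s between vowels (before a front vowel).
Applying these to Ulbelar 'kesiti':
  kesiti → sesiti   (k→s word-initially before a front vowel)
  sesiti → sesisi   (t→s between vowels (before a front vowel))
So the Movasi cognate is 'sesisi'.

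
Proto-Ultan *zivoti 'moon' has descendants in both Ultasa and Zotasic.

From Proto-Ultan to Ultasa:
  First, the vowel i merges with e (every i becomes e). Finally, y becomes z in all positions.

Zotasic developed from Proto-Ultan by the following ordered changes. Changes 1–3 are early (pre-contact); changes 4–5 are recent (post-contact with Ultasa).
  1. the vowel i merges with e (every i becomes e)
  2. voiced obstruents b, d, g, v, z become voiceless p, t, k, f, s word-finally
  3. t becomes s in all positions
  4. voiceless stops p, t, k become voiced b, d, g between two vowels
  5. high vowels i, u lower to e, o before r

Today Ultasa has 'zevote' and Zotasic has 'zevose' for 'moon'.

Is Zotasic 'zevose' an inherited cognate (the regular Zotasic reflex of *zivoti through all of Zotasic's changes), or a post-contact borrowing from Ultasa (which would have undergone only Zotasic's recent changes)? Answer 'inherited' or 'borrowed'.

If inherited, *zivoti would pass through all of Zotasic's changes:
Zotasic: *zivoti > zevote > zevose  (by vowel merger, unconditioned shift)
If borrowed from Ultasa 'zevote' after the early changes, it would undergo only the recent ones:
  rule 4 (intervocalic voicing): zevote → zevode
  rule 5 (pre-rhotic lowering): no change (zevode)
  ⇒ as a loan: zevode
Zotasic 'zevose' matches the inherited outcome exactly, so it is an inherited cognate, not a loan.

inherited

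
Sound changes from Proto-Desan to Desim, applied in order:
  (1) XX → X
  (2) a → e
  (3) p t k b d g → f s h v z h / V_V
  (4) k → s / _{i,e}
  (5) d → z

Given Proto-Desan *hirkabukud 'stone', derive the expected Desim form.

hirsevuhuz

Desim: start from *hirkabukud.
  rule 1: no change — hirkabukud
  rule 2 (vowel merger): hirkabukud → hirkebukud
  rule 3 (intervocalic lenition): hirkebukud → hirkevuhud
  rule 4 (palatalisation): hirkevuhud → hirsevuhud
  rule 5 (unconditioned shift): hirsevuhud → hirsevuhuz
  ⇒ Desim hirsevuhuz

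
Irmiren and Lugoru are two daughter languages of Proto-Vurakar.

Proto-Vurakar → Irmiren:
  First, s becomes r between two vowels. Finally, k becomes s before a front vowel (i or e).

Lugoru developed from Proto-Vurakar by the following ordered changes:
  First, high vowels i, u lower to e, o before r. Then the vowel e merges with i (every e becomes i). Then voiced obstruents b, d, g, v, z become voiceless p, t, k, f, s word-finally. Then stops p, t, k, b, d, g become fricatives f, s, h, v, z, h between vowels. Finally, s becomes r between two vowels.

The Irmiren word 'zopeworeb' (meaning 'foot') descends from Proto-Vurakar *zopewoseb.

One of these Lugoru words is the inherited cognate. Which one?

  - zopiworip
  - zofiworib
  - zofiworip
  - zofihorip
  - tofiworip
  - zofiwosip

Lugoru: start from *zopewoseb.
  rule 1: no change — zopewoseb
  rule 2 (vowel merger): zopewoseb → zopiwosib
  rule 3 (final devoicing): zopiwosib → zopiwosip
  rule 4 (intervocalic lenition): zopiwosip → zofiwosip
  rule 5 (rhotacism): zofiwosip → zofiworip
  ⇒ Lugoru zofiworip
Only 'zofiworip' matches the regular Lugoru development of *zopewoseb.

zofiworip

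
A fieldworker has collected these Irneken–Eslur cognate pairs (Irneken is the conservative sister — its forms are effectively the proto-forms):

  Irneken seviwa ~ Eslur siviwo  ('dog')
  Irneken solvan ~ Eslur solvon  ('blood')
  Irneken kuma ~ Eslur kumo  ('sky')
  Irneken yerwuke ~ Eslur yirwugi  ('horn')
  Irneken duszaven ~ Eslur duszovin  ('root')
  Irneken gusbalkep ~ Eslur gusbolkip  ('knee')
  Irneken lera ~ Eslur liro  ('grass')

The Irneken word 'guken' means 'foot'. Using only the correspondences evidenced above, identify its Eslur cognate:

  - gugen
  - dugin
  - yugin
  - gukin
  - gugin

gugin

yerwuke ~ yirwugi — Irneken k corresponds to Eslur g between vowels (before a front vowel).
duszaven ~ duszovin — Irneken e corresponds to Eslur i after a consonant, before a nasal.
Applying these to Irneken 'guken':
  guken → gugen   (k→g between vowels (before a front vowel))
  gugen → gugin   (e→i after a consonant, before a nasal)
So the Eslur cognate is 'gugin'.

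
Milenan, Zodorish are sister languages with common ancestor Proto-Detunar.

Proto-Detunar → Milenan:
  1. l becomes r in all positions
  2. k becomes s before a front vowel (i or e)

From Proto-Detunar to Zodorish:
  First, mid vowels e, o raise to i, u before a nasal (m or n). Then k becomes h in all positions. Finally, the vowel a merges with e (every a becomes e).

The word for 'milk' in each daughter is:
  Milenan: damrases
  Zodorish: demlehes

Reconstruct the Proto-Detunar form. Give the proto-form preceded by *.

*damlakes

Position 2: Milenan has a, Zodorish has e. Milenan preserves a here (none of its changes turn any other segment into a), so the proto-segment is *a.
Position 4: Milenan has r, Zodorish has l. Zodorish preserves l here (none of its changes turn any other segment into l), so the proto-segment is *l.
Position 5: Milenan has a, Zodorish has e. Milenan preserves a here (none of its changes turn any other segment into a), so the proto-segment is *a.
This points to *damlakes. Verify forward in each daughter:
Milenan: *damlakes > damrakes > damrases  (by unconditioned shift, palatalisation)
Zodorish: start from *damlakes.
  rule 1: no change — damlakes
  rule 2 (unconditioned shift): damlakes → damlahes
  rule 3 (vowel merger): damlahes → demlehes
  ⇒ Zodorish demlehes
*damlakes is the unique common source.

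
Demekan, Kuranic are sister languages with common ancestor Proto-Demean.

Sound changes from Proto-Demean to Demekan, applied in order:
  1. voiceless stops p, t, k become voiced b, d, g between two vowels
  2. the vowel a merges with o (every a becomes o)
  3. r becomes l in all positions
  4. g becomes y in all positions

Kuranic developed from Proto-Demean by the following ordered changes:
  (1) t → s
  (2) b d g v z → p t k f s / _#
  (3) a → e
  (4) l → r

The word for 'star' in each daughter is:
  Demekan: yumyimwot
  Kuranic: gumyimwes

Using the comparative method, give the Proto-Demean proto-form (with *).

*gumyimwat

Position 8: Demekan has o, Kuranic has e. Taking the neighbouring segments as reconstructed: Demekan o could go back to *a or *o; Kuranic e could go back to *a or *e — the one source consistent with every daughter is *a.
Position 9: Demekan has t, Kuranic has s. Demekan preserves t here (none of its changes turn any other segment into t), so the proto-segment is *t.
Position 1: Demekan has y, Kuranic has g. Kuranic preserves g here (none of its changes turn any other segment into g), so the proto-segment is *g.
The remaining positions agree across the daughters. Check the candidate against every language:
Demekan: start from *gumyimwat.
  rule 1: no change — gumyimwat
  rule 2 (vowel merger): gumyimwat → gumyimwot
  rule 3: no change — gumyimwot
  rule 4 (unconditioned shift): gumyimwot → yumyimwot
  ⇒ Demekan yumyimwot
Kuranic: start from *gumyimwat.
  rule 1 (unconditioned shift): gumyimwat → gumyimwas
  rule 2: no change — gumyimwas
  rule 3 (vowel merger): gumyimwas → gumyimwes
  rule 4: no change — gumyimwes
  ⇒ Kuranic gumyimwes
No other proto-form is consistent with every reflex, so the reconstruction is *gumyimwat.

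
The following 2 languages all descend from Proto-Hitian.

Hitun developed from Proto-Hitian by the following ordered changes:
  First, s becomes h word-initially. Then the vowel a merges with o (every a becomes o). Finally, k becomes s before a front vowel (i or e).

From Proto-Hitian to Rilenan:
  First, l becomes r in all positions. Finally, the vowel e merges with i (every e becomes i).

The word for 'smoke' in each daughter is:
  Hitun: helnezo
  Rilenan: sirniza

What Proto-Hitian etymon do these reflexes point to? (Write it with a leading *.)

Position 1: Hitun has h, Rilenan has s. Rilenan preserves s here (none of its changes turn any other segment into s), so the proto-segment is *s.
Position 3: Hitun has l, Rilenan has r. Hitun preserves l here (none of its changes turn any other segment into l), so the proto-segment is *l.
Verify the candidate proto-form against each daughter:
Hitun: *selneza
  selneza → helneza   [debuccalisation]
  helneza → helnezo   [vowel merger]
  helnezo (rule 3 does not apply)
  giving Hitun helnezo.
Rilenan: start from *selneza.
  rule 1 (unconditioned shift): selneza → serneza
  rule 2 (vowel merger): serneza → sirniza
  ⇒ Rilenan sirniza
No other proto-form is consistent with every reflex, so the reconstruction is *selneza.

*selneza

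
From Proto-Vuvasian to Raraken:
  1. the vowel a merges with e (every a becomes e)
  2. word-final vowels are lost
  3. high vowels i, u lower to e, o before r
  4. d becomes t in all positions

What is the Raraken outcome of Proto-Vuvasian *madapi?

metep

Raraken: *madapi > medepi > medep > metep  (by vowel merger, apocope, unconditioned shift)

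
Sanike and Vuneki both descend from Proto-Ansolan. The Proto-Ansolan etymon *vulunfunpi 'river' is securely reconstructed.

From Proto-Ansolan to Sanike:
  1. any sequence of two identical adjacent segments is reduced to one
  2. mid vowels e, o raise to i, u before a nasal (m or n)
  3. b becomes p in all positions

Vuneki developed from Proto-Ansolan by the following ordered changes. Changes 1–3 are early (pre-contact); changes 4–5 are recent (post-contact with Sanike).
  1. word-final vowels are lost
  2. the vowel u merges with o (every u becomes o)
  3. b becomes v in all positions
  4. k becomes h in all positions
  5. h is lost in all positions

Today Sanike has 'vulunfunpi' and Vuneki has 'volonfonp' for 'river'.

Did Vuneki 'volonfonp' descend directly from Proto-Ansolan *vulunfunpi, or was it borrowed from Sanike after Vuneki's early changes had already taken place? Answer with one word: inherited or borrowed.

If inherited, *vulunfunpi would pass through all of Vuneki's changes:
Vuneki: start from *vulunfunpi.
  rule 1 (apocope): vulunfunpi → vulunfunp
  rule 2 (vowel merger): vulunfunp → volonfonp
  rule 3: no change — volonfonp
  rule 4: no change — volonfonp
  rule 5: no change — volonfonp
  ⇒ Vuneki volonfonp
If borrowed from Sanike 'vulunfunpi' after the early changes, it would undergo only the recent ones:
  rule 4 (unconditioned shift): no change (vulunfunpi)
  rule 5 (h-loss): no change (vulunfunpi)
  ⇒ as a loan: vulunfunpi
Vuneki 'volonfonp' matches the inherited outcome exactly, so it is an inherited cognate, not a loan.

inherited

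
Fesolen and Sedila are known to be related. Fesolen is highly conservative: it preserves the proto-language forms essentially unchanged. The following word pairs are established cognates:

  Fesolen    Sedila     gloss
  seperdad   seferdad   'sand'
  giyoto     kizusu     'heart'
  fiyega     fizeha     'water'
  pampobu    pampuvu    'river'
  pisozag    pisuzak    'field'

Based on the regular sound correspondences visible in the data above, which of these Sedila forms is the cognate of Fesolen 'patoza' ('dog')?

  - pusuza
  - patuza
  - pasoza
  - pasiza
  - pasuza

giyoto ~ kizusu — Fesolen t corresponds to Sedila s between vowels (before a back vowel).
giyoto ~ kizusu, pisozag ~ pisuzak — Fesolen o corresponds to Sedila u after a consonant, before a consonant other than r, m, n, p, b, f, v.
Applying these to Fesolen 'patoza':
  patoza → pasoza   (t→s between vowels (before a back vowel))
  pasoza → pasuza   (o→u after a consonant, before a consonant other than r, m, n, p, b, f, v)
So the Sedila cognate is 'pasuza'.

pasuza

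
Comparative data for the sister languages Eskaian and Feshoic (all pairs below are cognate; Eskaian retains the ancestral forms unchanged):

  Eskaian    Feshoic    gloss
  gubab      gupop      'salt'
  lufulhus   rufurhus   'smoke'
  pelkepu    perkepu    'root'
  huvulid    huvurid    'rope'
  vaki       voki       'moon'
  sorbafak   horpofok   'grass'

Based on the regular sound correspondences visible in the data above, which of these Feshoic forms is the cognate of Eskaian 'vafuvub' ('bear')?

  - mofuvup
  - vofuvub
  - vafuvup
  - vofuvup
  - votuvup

sorbafak ~ horpofok — Eskaian a corresponds to Feshoic o after a consonant, before a labial obstruent.
gubab ~ gupop — Eskaian b corresponds to Feshoic p word-finally.
Applying these to Eskaian 'vafuvub':
  vafuvub → vofuvub   (a→o after a consonant, before a labial obstruent)
  vofuvub → vofuvup   (b→p word-finally)
So the Feshoic cognate is 'vofuvup'.

vofuvup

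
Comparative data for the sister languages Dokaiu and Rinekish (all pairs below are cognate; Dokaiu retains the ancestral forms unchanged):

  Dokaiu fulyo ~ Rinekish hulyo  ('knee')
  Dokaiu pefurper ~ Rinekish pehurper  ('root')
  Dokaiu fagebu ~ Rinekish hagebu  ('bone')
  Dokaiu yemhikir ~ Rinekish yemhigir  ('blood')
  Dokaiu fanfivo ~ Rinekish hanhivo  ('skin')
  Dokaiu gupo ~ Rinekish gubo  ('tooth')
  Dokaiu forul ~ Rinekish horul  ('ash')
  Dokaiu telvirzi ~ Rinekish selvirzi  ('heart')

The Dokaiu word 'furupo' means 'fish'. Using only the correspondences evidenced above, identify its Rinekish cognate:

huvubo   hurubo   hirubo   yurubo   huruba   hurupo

hurubo

fulyo ~ hulyo — Dokaiu f corresponds to Rinekish h word-initially before a back vowel.
gupo ~ gubo — Dokaiu p corresponds to Rinekish b between vowels (before a back vowel).
Applying these to Dokaiu 'furupo':
  furupo → hurupo   (f→h word-initially before a back vowel)
  hurupo → hurubo   (p→b between vowels (before a back vowel))
So the Rinekish cognate is 'hurubo'.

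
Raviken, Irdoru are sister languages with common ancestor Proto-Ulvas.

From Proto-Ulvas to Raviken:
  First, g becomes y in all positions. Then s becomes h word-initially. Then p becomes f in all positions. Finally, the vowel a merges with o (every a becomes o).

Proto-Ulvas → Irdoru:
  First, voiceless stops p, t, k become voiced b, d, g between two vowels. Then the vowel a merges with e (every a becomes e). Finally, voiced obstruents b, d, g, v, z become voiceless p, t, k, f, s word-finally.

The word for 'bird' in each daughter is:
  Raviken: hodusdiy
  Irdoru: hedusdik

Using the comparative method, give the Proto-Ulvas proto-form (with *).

Position 8: Raviken has y, Irdoru has k. Taking the neighbouring segments as reconstructed: Raviken y could go back to *g or *y; Irdoru k could go back to *k or *g — the one source consistent with every daughter is *g.
Position 2: Raviken has o, Irdoru has e. Taking the neighbouring segments as reconstructed: Raviken o could go back to *a or *o; Irdoru e could go back to *a or *e — the one source consistent with every daughter is *a.
The remaining positions agree across the daughters. Check the candidate against every language:
Raviken: *hadusdig > hadusdiy > hodusdiy  (by unconditioned shift, vowel merger)
Irdoru: *hadusdig > hedusdig > hedusdik  (by vowel merger, final devoicing)
Only *hadusdig yields all of Raviken hodusdiy, Irdoru hedusdik.

*hadusdig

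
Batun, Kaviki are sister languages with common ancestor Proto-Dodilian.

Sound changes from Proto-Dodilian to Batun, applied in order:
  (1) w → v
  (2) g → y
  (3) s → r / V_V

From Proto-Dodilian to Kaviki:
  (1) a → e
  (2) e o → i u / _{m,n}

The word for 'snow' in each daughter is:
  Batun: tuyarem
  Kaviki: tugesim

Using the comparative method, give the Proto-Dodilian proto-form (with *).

Position 4: Batun has a, Kaviki has e. Batun preserves a here (none of its changes turn any other segment into a), so the proto-segment is *a.
Position 5: Batun has r, Kaviki has s. Kaviki preserves s here (none of its changes turn any other segment into s), so the proto-segment is *s.
Position 6: Batun has e, Kaviki has i. Batun preserves e here (none of its changes turn any other segment into e), so the proto-segment is *e.
This points to *tugasem. Verify forward in each daughter:
Batun: *tugasem > tuyasem > tuyarem  (by unconditioned shift, rhotacism)
Kaviki: *tugasem
  tugasem → tugesem   [vowel merger]
  tugesem → tugesim   [pre-nasal raising]
  giving Kaviki tugesim.
*tugasem is the unique common source.

*tugasem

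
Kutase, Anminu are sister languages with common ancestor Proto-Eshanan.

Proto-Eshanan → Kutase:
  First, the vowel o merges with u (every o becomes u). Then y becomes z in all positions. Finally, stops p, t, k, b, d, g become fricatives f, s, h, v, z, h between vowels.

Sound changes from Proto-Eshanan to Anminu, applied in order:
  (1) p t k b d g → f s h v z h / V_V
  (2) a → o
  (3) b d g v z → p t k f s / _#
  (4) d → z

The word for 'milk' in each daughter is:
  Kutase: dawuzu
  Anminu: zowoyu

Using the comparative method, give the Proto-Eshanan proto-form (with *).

Position 4: Kutase has u, Anminu has o. Taking the neighbouring segments as reconstructed: Kutase u could go back to *o or *u; Anminu o could go back to *a or *o — the one source consistent with every daughter is *o.
Position 5: Kutase has z, Anminu has y. Anminu preserves y here (none of its changes turn any other segment into y), so the proto-segment is *y.
Continuing position by position gives *dawoyu; check it forward:
Kutase: *dawoyu
  dawoyu → dawuyu   [vowel merger]
  dawuyu → dawuzu   [unconditioned shift]
  dawuzu (rule 3 does not apply)
  giving Kutase dawuzu.
Anminu: *dawoyu > dowoyu > zowoyu  (by vowel merger, unconditioned shift)
Only *dawoyu yields all of Kutase dawuzu, Anminu zowoyu.

*dawoyu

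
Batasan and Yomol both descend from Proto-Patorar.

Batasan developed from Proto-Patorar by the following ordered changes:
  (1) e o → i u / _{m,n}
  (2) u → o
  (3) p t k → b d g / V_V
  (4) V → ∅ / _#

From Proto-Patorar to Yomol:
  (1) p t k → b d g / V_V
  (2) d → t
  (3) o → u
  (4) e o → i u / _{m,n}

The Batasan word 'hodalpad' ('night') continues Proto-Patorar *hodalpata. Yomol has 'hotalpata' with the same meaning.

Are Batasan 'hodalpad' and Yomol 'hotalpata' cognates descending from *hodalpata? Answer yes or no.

Derive the expected Yomol reflex of *hodalpata:
Yomol: start from *hodalpata.
  rule 1 (intervocalic voicing): hodalpata → hodalpada
  rule 2 (unconditioned shift): hodalpada → hotalpata
  rule 3 (vowel merger): hotalpata → hutalpata
  rule 4: no change — hutalpata
  ⇒ Yomol hutalpata
The regular Yomol reflex would be 'hutalpata', but the attested form is 'hotalpata'. The correspondence is irregular, so they are not cognates (the Yomol form has a different source).

no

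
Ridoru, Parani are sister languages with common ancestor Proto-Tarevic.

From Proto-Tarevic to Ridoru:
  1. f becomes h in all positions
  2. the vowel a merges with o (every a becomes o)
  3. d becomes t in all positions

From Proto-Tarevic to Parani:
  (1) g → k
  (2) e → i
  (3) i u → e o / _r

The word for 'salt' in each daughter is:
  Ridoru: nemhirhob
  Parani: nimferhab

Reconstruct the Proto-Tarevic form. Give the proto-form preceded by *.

*nemfirhab

Position 8: Ridoru has o, Parani has a. Parani preserves a here (none of its changes turn any other segment into a), so the proto-segment is *a.
Position 5: Ridoru has i, Parani has e. Ridoru preserves i here (none of its changes turn any other segment into i), so the proto-segment is *i.
Position 2: Ridoru has e, Parani has i. Ridoru preserves e here (none of its changes turn any other segment into e), so the proto-segment is *e.
Verify the candidate proto-form against each daughter:
Ridoru: *nemfirhab > nemhirhab > nemhirhob  (by unconditioned shift, vowel merger)
Parani: start from *nemfirhab.
  rule 1: no change — nemfirhab
  rule 2 (vowel merger): nemfirhab → nimfirhab
  rule 3 (pre-rhotic lowering): nimfirhab → nimferhab
  ⇒ Parani nimferhab
No other proto-form is consistent with every reflex, so the reconstruction is *nemfirhab.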